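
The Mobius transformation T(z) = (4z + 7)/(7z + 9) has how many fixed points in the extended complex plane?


Step 1: Fixed points satisfy T(z) = z
Step 2: 7z^2 + 5z - 7 = 0
Step 3: Discriminant = 5^2 - 4*7*(-7) = 221
Step 4: Number of fixed points = 2

2


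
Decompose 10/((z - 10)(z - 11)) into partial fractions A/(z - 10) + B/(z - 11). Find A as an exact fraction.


Step 1: Multiply both sides by (z - 10) and set z = 10
Step 2: A = 10 / (10 - 11)
Step 3: A = 10 / (-1)
Step 4: A = -10

-10


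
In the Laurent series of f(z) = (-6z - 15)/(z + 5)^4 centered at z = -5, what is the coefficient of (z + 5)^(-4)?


Step 1: Write the numerator in powers of (z + 5): -6z - 15 = -6(z + 5) + (-6*(-5) - 15) = -6(z + 5) + 15
Step 2: Divide by (z + 5)^4: f(z) = 15(z + 5)^(-4) - 6(z + 5)^(-3)
Step 3: This finite sum is the Laurent series of f about z = -5.
Step 4: Coefficient of (z + 5)^(-4) = -6*(-5) - 15 = 15

15


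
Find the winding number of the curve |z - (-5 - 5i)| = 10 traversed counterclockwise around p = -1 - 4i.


Step 1: Center c = (-5, -5), radius = 10
Step 2: |p - c|^2 = 4^2 + 1^2 = 17
Step 3: r^2 = 100
Step 4: |p-c| < r so winding number = 1

1


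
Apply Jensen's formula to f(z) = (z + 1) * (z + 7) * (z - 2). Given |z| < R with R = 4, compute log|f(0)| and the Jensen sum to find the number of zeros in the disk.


Jensen's formula: (1/2pi)*integral log|f(Re^it)|dt = log|f(0)| + sum_{|a_k|<R} log(R/|a_k|)
Step 1: f(0) = 1 * 7 * (-2) = -14
Step 2: log|f(0)| = log|-1| + log|-7| + log|2| = 2.6391
Step 3: Zeros inside |z| < 4: -1, 2
Step 4: Jensen sum = log(4/1) + log(4/2) = 2.0794
Step 5: n(R) = number of terms in the Jensen sum = count of zeros inside |z| < 4 = 2

2


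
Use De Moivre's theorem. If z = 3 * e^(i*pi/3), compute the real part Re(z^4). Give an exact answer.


Step 1: By De Moivre's theorem, z^4 = 3^4 * e^(i*4*pi/3) = 81 * (cos(4*pi/3) + i*sin(4*pi/3))
Step 2: |z|^4 = 3^4 = 81
Step 3: The angle 4*pi/3 already lies in [0, 2*pi)
Step 4: cos(4*pi/3) = -1/2
Step 5: Re(z^4) = 81 * (-1/2) = -81/2

-81/2


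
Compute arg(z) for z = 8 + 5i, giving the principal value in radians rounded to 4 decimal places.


Step 1: z = 8 + 5i
Step 2: arg(z) = atan2(5, 8)
Step 3: arg(z) = 0.5586

0.5586


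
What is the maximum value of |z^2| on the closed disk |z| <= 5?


Step 1: On |z| = 5, |f(z)| = |z|^2 = 5^2
Step 2: By maximum modulus principle, maximum is on boundary.
Step 3: Maximum = 25 = 25

25


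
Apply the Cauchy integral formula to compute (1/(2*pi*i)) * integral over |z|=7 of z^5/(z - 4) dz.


Step 1: f(z) = z^5, a = 4 is inside |z| = 7
Step 2: By Cauchy integral formula: (1/(2pi*i)) * integral = f(a)
Step 3: f(4) = 4^5 = 1024

1024


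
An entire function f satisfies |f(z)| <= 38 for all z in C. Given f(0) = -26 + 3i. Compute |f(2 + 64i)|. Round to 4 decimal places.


Step 1: By Liouville's theorem, a bounded entire function is constant.
Step 2: f(z) = f(0) = -26 + 3i for all z.
Step 3: |f(w)| = |-26 + 3i| = sqrt(676 + 9)
Step 4: = 26.1725

26.1725


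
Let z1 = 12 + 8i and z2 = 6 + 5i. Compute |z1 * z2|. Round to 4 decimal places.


Step 1: |z1| = sqrt(12^2 + 8^2) = sqrt(208)
Step 2: |z2| = sqrt(6^2 + 5^2) = sqrt(61)
Step 3: |z1*z2| = |z1|*|z2| = sqrt(208) * sqrt(61) = sqrt(208 * 61) = sqrt(12688)
Step 4: = 112.641

112.641


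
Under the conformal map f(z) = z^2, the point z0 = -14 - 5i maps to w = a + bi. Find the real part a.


Step 1: z0 = -14 - 5i
Step 2: z0^2 = (-14)^2 - (-5)^2 + 140i
Step 3: real part = 196 - 25 = 171

171


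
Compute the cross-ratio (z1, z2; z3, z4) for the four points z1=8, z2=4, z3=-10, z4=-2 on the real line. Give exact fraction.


Step 1: (z1-z3)(z2-z4) = 18 * 6 = 108
Step 2: (z1-z4)(z2-z3) = 10 * 14 = 140
Step 3: Cross-ratio = 108/140 = 27/35

27/35


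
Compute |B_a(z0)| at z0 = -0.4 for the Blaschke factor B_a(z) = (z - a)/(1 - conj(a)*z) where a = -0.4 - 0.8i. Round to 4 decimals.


Step 1: Numerator z0 - a = -0.4 - (-0.4 - 0.8i) = 0 + 0.8i
Step 2: Denominator 1 - conj(a)*z0 = 1 - (-0.4 + 0.8i)*(-0.4) = 0.84 + 0.32i
Step 3: |z0 - a|^2 = 0^2 + 0.8^2 = 0.64; |1 - conj(a)*z0|^2 = 0.84^2 + 0.32^2 = 0.808
Step 4: |B_a(-0.4)| = sqrt(0.64 / 0.808) = sqrt(0.792079)
Step 5: = 0.89

0.89


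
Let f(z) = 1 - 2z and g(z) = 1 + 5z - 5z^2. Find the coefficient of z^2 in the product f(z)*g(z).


Step 1: z^2 term in f*g comes from: (1)*(-5z^2) + (-2z)*(5z) + (0)*(1)
Step 2: = -5 - 10 + 0
Step 3: = -15

-15


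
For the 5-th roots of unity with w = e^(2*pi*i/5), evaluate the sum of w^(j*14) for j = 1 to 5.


Step 1: The sum sum_{j=1}^{n} w^(k*j) equals n if n | k, else 0.
Step 2: Here n = 5, k = 14
Step 3: Does n divide k? 5 | 14 -> False
Step 4: Sum = 0

0


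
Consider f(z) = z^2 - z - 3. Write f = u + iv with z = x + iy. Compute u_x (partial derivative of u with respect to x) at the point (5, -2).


Step 1: f(z) = (x+iy)^2 - (x+iy) - 3
Step 2: u = (x^2 - y^2) - x - 3
Step 3: u_x = 2x - 1
Step 4: At (5, -2): u_x = 10 - 1 = 9

9


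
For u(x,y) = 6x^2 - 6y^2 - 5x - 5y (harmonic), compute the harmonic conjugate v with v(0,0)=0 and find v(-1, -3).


Step 1: v_x = -u_y = 12y + 5
Step 2: v_y = u_x = 12x - 5
Step 3: v = 12xy + 5x - 5y + C
Step 4: v(0,0) = 0 => C = 0
Step 5: v(-1, -3) = 46

46


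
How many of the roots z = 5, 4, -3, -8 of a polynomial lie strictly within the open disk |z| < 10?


Step 1: Check each root:
  z = 5: |5| = 5 < 10
  z = 4: |4| = 4 < 10
  z = -3: |-3| = 3 < 10
  z = -8: |-8| = 8 < 10
Step 2: Count = 4

4


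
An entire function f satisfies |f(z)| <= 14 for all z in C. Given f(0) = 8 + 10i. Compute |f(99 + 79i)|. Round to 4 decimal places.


Step 1: By Liouville's theorem, a bounded entire function is constant.
Step 2: f(z) = f(0) = 8 + 10i for all z.
Step 3: |f(w)| = |8 + 10i| = sqrt(64 + 100)
Step 4: = 12.8062

12.8062


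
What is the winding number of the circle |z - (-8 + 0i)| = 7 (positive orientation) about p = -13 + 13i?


Step 1: Center c = (-8, 0), radius = 7
Step 2: |p - c|^2 = (-5)^2 + 13^2 = 194
Step 3: r^2 = 49
Step 4: |p-c| > r so winding number = 0

0


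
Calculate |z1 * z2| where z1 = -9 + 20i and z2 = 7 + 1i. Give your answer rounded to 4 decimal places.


Step 1: |z1| = sqrt((-9)^2 + 20^2) = sqrt(481)
Step 2: |z2| = sqrt(7^2 + 1^2) = sqrt(50)
Step 3: |z1*z2| = |z1|*|z2| = sqrt(481) * sqrt(50) = sqrt(481 * 50) = sqrt(24050)
Step 4: = 155.0806

155.0806


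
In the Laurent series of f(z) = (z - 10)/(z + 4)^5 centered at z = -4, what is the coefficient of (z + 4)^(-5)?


Step 1: Write the numerator in powers of (z + 4): z - 10 = (z + 4) + (1*(-4) - 10) = (z + 4) - 14
Step 2: Divide by (z + 4)^5: f(z) = -14(z + 4)^(-5) + (z + 4)^(-4)
Step 3: This finite sum is the Laurent series of f about z = -4.
Step 4: Coefficient of (z + 4)^(-5) = 1*(-4) - 10 = -14

-14


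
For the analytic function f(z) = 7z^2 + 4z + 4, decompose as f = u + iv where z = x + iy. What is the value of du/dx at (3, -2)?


Step 1: f(z) = 7(x+iy)^2 + 4(x+iy) + 4
Step 2: u = 7(x^2 - y^2) + 4x + 4
Step 3: u_x = 14x + 4
Step 4: At (3, -2): u_x = 42 + 4 = 46

46


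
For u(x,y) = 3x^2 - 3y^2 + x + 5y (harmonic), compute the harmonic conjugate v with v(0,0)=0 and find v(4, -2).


Step 1: v_x = -u_y = 6y - 5
Step 2: v_y = u_x = 6x + 1
Step 3: v = 6xy - 5x + y + C
Step 4: v(0,0) = 0 => C = 0
Step 5: v(4, -2) = -70

-70


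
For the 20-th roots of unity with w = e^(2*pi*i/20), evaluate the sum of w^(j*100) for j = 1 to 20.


Step 1: The sum sum_{j=1}^{n} w^(k*j) equals n if n | k, else 0.
Step 2: Here n = 20, k = 100
Step 3: Does n divide k? 20 | 100 -> True
Step 4: Sum = 20

20


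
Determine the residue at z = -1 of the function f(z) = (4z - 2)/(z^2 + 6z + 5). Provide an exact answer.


Step 1: Q(z) = z^2 + 6z + 5 = (z + 1)(z + 5)
Step 2: Q'(z) = 2z + 6
Step 3: Q'(-1) = 4, P(-1) = -6
Step 4: Res = P(-1)/Q'(-1) = -6/4 = -3/2

-3/2


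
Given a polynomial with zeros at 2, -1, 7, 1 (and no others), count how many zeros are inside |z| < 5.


Step 1: Check each root:
  z = 2: |2| = 2 < 5
  z = -1: |-1| = 1 < 5
  z = 7: |7| = 7 >= 5
  z = 1: |1| = 1 < 5
Step 2: Count = 3

3


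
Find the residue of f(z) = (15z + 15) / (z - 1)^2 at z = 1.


Step 1: Pole of order 2 at z = 1
Step 2: Res = lim d/dz [(z - 1)^2 * f(z)] as z -> 1
Step 3: (z - 1)^2 * f(z) = 15z + 15
Step 4: d/dz[15z + 15] = 15

15


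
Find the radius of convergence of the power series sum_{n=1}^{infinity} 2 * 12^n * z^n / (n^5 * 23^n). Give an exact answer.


Step 1: General term a_n = 2 * 12^n / (n^5 * 23^n)
Step 2: By the root test, |a_n|^(1/n) = 2^(1/n) * 12 / (n^(5/n) * 23) -> 12/23 as n -> infinity (since 2^(1/n) -> 1 and n^(5/n) -> 1)
Step 3: R = 1/lim|a_n|^(1/n) = 23/12

23/12


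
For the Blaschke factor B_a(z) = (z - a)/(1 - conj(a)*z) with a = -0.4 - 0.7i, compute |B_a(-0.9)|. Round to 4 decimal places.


Step 1: Numerator z0 - a = -0.9 - (-0.4 - 0.7i) = -0.5 + 0.7i
Step 2: Denominator 1 - conj(a)*z0 = 1 - (-0.4 + 0.7i)*(-0.9) = 0.64 + 0.63i
Step 3: |z0 - a|^2 = (-0.5)^2 + 0.7^2 = 0.74; |1 - conj(a)*z0|^2 = 0.64^2 + 0.63^2 = 0.8065
Step 4: |B_a(-0.9)| = sqrt(0.74 / 0.8065) = sqrt(0.917545)
Step 5: = 0.9579

0.9579


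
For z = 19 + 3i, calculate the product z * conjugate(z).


Step 1: conj(z) = 19 - 3i
Step 2: z * conj(z) = 19^2 + 3^2
Step 3: = 361 + 9 = 370

370


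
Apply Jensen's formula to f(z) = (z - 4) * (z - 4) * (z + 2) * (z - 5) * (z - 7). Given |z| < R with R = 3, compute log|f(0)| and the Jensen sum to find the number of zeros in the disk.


Jensen's formula: (1/2pi)*integral log|f(Re^it)|dt = log|f(0)| + sum_{|a_k|<R} log(R/|a_k|)
Step 1: f(0) = (-4) * (-4) * 2 * (-5) * (-7) = 1120
Step 2: log|f(0)| = log|4| + log|4| + log|-2| + log|5| + log|7| = 7.0211
Step 3: Zeros inside |z| < 3: -2
Step 4: Jensen sum = log(3/2) = 0.4055
Step 5: n(R) = number of terms in the Jensen sum = count of zeros inside |z| < 3 = 1

1


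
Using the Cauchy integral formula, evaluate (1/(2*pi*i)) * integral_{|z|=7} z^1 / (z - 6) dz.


Step 1: f(z) = z^1, a = 6 is inside |z| = 7
Step 2: By Cauchy integral formula: (1/(2pi*i)) * integral = f(a)
Step 3: f(6) = 6^1 = 6

6


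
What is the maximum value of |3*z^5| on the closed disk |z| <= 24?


Step 1: On |z| = 24, |f(z)| = 3 * |z|^5 = 3 * 24^5
Step 2: By maximum modulus principle, maximum is on boundary.
Step 3: Maximum = 3 * 7962624 = 23887872

23887872


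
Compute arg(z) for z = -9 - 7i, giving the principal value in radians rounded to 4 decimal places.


Step 1: z = -9 - 7i
Step 2: arg(z) = atan2(-7, -9)
Step 3: arg(z) = -2.4805

-2.4805


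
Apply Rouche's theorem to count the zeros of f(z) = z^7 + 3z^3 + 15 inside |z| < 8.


Step 1: On |z| = 8 the three terms have sizes |z^7| = 8^7 = 2097152, |3z^3| = 3*8^3 = 1536, |15| = 15
Step 2: The dominant term is g(z) = z^7; let h(z) = 3z^3 + 15 so f = g + h
Step 3: On |z| = 8: |g| = 2097152 and |h| <= 1536 + 15 = 1551
Step 4: Since 2097152 > 1551, |h| < |g| on |z| = 8, so by Rouche f has the same number of zeros as g inside |z| < 8
Step 5: g(z) = z^7 has 7 zeros (all at the origin) inside |z| < 8. Answer = 7

7


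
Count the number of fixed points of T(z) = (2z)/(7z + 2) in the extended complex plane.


Step 1: Fixed points satisfy T(z) = z
Step 2: 7z^2 = 0
Step 3: Discriminant = 0^2 - 4*7*0 = 0
Step 4: Number of fixed points = 1

1


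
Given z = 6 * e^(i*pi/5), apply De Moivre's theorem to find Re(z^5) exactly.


Step 1: By De Moivre's theorem, z^5 = 6^5 * e^(i*5*pi/5) = 7776 * (cos(pi) + i*sin(pi))
Step 2: |z|^5 = 6^5 = 7776
Step 3: The angle pi already lies in [0, 2*pi)
Step 4: cos(pi) = -1
Step 5: Re(z^5) = 7776 * (-1) = -7776

-7776


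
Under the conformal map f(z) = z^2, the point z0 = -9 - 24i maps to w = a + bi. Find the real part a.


Step 1: z0 = -9 - 24i
Step 2: z0^2 = (-9)^2 - (-24)^2 + 432i
Step 3: real part = 81 - 576 = -495

-495


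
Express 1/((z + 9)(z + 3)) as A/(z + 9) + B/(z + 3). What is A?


Step 1: Multiply both sides by (z + 9) and set z = -9
Step 2: A = 1 / (-9 + 3)
Step 3: A = 1 / (-6)
Step 4: A = -1/6

-1/6


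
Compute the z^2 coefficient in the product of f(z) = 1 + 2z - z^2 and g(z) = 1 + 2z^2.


Step 1: z^2 term in f*g comes from: (1)*(2z^2) + (2z)*(0) + (-z^2)*(1)
Step 2: = 2 + 0 - 1
Step 3: = 1

1


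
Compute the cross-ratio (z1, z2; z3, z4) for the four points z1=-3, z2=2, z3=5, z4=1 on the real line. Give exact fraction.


Step 1: (z1-z3)(z2-z4) = (-8) * 1 = -8
Step 2: (z1-z4)(z2-z3) = (-4) * (-3) = 12
Step 3: Cross-ratio = -8/12 = -2/3

-2/3


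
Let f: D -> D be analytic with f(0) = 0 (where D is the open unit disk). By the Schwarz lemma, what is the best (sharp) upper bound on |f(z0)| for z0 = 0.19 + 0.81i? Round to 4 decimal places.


Step 1: Schwarz lemma: if f: D -> D is analytic with f(0) = 0, then |f(z)| <= |z| for all z in D, and this is sharp (f(z) = z).
Step 2: |z0|^2 = 0.19^2 + 0.81^2 = 0.6922
Step 3: |z0| = sqrt(0.6922) = 0.831986
Step 4: Best bound = |z0| = 0.832

0.832


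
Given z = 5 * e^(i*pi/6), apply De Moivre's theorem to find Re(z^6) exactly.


Step 1: By De Moivre's theorem, z^6 = 5^6 * e^(i*6*pi/6) = 15625 * (cos(pi) + i*sin(pi))
Step 2: |z|^6 = 5^6 = 15625
Step 3: The angle pi already lies in [0, 2*pi)
Step 4: cos(pi) = -1
Step 5: Re(z^6) = 15625 * (-1) = -15625

-15625


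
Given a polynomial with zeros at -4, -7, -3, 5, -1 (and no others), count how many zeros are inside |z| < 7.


Step 1: Check each root:
  z = -4: |-4| = 4 < 7
  z = -7: |-7| = 7 >= 7
  z = -3: |-3| = 3 < 7
  z = 5: |5| = 5 < 7
  z = -1: |-1| = 1 < 7
Step 2: Count = 4

4


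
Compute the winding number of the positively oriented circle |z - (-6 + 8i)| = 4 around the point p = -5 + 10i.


Step 1: Center c = (-6, 8), radius = 4
Step 2: |p - c|^2 = 1^2 + 2^2 = 5
Step 3: r^2 = 16
Step 4: |p-c| < r so winding number = 1

1


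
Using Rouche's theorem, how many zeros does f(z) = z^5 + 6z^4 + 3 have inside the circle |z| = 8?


Step 1: On |z| = 8 the three terms have sizes |z^5| = 8^5 = 32768, |6z^4| = 6*8^4 = 24576, |3| = 3
Step 2: The dominant term is g(z) = z^5; let h(z) = 6z^4 + 3 so f = g + h
Step 3: On |z| = 8: |g| = 32768 and |h| <= 24576 + 3 = 24579
Step 4: Since 32768 > 24579, |h| < |g| on |z| = 8, so by Rouche f has the same number of zeros as g inside |z| < 8
Step 5: g(z) = z^5 has 5 zeros (all at the origin) inside |z| < 8. Answer = 5

5


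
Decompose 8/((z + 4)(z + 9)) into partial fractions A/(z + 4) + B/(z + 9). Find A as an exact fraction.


Step 1: Multiply both sides by (z + 4) and set z = -4
Step 2: A = 8 / (-4 + 9)
Step 3: A = 8 / 5
Step 4: A = 8/5

8/5


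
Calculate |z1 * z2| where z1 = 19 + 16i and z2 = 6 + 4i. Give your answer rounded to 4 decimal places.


Step 1: |z1| = sqrt(19^2 + 16^2) = sqrt(617)
Step 2: |z2| = sqrt(6^2 + 4^2) = sqrt(52)
Step 3: |z1*z2| = |z1|*|z2| = sqrt(617) * sqrt(52) = sqrt(617 * 52) = sqrt(32084)
Step 4: = 179.1201

179.1201


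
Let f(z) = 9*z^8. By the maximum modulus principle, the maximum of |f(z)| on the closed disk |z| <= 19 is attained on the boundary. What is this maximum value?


Step 1: On |z| = 19, |f(z)| = 9 * |z|^8 = 9 * 19^8
Step 2: By maximum modulus principle, maximum is on boundary.
Step 3: Maximum = 9 * 16983563041 = 152852067369

152852067369


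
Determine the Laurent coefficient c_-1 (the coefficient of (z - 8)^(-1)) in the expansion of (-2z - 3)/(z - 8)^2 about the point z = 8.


Step 1: Write the numerator in powers of (z - 8): -2z - 3 = -2(z - 8) + (-2*8 - 3) = -2(z - 8) - 19
Step 2: Divide by (z - 8)^2: f(z) = -19(z - 8)^(-2) - 2(z - 8)^(-1)
Step 3: This finite sum is the Laurent series of f about z = 8.
Step 4: Coefficient of (z - 8)^(-1) = coefficient of (z - 8) in the re-centred numerator = -2

-2


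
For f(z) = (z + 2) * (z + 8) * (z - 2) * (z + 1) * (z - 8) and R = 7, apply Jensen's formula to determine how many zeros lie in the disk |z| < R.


Jensen's formula: (1/2pi)*integral log|f(Re^it)|dt = log|f(0)| + sum_{|a_k|<R} log(R/|a_k|)
Step 1: f(0) = 2 * 8 * (-2) * 1 * (-8) = 256
Step 2: log|f(0)| = log|-2| + log|-8| + log|2| + log|-1| + log|8| = 5.5452
Step 3: Zeros inside |z| < 7: -2, 2, -1
Step 4: Jensen sum = log(7/2) + log(7/2) + log(7/1) = 4.4514
Step 5: n(R) = number of terms in the Jensen sum = count of zeros inside |z| < 7 = 3

3


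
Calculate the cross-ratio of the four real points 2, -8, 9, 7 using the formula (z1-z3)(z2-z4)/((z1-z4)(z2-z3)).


Step 1: (z1-z3)(z2-z4) = (-7) * (-15) = 105
Step 2: (z1-z4)(z2-z3) = (-5) * (-17) = 85
Step 3: Cross-ratio = 105/85 = 21/17

21/17


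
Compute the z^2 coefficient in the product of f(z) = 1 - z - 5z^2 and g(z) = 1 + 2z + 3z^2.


Step 1: z^2 term in f*g comes from: (1)*(3z^2) + (-z)*(2z) + (-5z^2)*(1)
Step 2: = 3 - 2 - 5
Step 3: = -4

-4


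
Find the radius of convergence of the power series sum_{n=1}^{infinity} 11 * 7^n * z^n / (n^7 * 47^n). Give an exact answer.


Step 1: General term a_n = 11 * 7^n / (n^7 * 47^n)
Step 2: By the root test, |a_n|^(1/n) = 11^(1/n) * 7 / (n^(7/n) * 47) -> 7/47 as n -> infinity (since 11^(1/n) -> 1 and n^(7/n) -> 1)
Step 3: R = 1/lim|a_n|^(1/n) = 47/7

47/7


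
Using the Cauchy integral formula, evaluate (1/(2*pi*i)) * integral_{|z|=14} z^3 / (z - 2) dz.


Step 1: f(z) = z^3, a = 2 is inside |z| = 14
Step 2: By Cauchy integral formula: (1/(2pi*i)) * integral = f(a)
Step 3: f(2) = 2^3 = 8

8


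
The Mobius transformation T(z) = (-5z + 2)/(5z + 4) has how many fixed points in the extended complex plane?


Step 1: Fixed points satisfy T(z) = z
Step 2: 5z^2 + 9z - 2 = 0
Step 3: Discriminant = 9^2 - 4*5*(-2) = 121
Step 4: Number of fixed points = 2

2


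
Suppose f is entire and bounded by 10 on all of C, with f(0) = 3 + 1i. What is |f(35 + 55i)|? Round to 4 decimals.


Step 1: By Liouville's theorem, a bounded entire function is constant.
Step 2: f(z) = f(0) = 3 + 1i for all z.
Step 3: |f(w)| = |3 + 1i| = sqrt(9 + 1)
Step 4: = 3.1623

3.1623


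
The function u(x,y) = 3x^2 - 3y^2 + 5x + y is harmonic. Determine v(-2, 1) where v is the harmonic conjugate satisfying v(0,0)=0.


Step 1: v_x = -u_y = 6y - 1
Step 2: v_y = u_x = 6x + 5
Step 3: v = 6xy - x + 5y + C
Step 4: v(0,0) = 0 => C = 0
Step 5: v(-2, 1) = -5

-5


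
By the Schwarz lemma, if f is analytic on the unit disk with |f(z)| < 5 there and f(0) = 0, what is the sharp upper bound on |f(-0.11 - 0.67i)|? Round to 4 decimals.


Step 1: g = f/5 maps D -> D with g(0) = 0, so by the Schwarz lemma |g(z)| <= |z|, i.e. |f(z)| <= 5|z|; this is sharp (f(z) = 5z).
Step 2: |z0|^2 = (-0.11)^2 + (-0.67)^2 = 0.461
Step 3: |z0| = sqrt(0.461) = 0.67897
Step 4: Best bound = 5 * |z0| = 5 * 0.67897 = 3.3948

3.3948


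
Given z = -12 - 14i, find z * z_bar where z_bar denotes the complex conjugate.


Step 1: conj(z) = -12 + 14i
Step 2: z * conj(z) = (-12)^2 + (-14)^2
Step 3: = 144 + 196 = 340

340


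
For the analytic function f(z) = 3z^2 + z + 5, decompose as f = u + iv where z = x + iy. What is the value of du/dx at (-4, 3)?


Step 1: f(z) = 3(x+iy)^2 + (x+iy) + 5
Step 2: u = 3(x^2 - y^2) + x + 5
Step 3: u_x = 6x + 1
Step 4: At (-4, 3): u_x = -24 + 1 = -23

-23


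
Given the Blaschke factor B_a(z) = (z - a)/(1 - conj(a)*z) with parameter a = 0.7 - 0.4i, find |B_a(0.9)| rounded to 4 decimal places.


Step 1: Numerator z0 - a = 0.9 - (0.7 - 0.4i) = 0.2 + 0.4i
Step 2: Denominator 1 - conj(a)*z0 = 1 - (0.7 + 0.4i)*0.9 = 0.37 - 0.36i
Step 3: |z0 - a|^2 = 0.2^2 + 0.4^2 = 0.2; |1 - conj(a)*z0|^2 = 0.37^2 + (-0.36)^2 = 0.2665
Step 4: |B_a(0.9)| = sqrt(0.2 / 0.2665) = sqrt(0.750469)
Step 5: = 0.8663

0.8663


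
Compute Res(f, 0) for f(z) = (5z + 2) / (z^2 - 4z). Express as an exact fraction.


Step 1: Q(z) = z^2 - 4z = (z)(z - 4)
Step 2: Q'(z) = 2z - 4
Step 3: Q'(0) = -4, P(0) = 2
Step 4: Res = P(0)/Q'(0) = 2/(-4) = -1/2

-1/2


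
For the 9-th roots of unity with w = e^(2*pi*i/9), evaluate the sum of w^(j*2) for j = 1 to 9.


Step 1: The sum sum_{j=1}^{n} w^(k*j) equals n if n | k, else 0.
Step 2: Here n = 9, k = 2
Step 3: Does n divide k? 9 | 2 -> False
Step 4: Sum = 0

0


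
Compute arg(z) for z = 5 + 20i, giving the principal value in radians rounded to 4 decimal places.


Step 1: z = 5 + 20i
Step 2: arg(z) = atan2(20, 5)
Step 3: arg(z) = 1.3258

1.3258


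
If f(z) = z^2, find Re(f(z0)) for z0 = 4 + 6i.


Step 1: z0 = 4 + 6i
Step 2: z0^2 = 4^2 - 6^2 + 48i
Step 3: real part = 16 - 36 = -20

-20


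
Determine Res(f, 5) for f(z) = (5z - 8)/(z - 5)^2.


Step 1: Pole of order 2 at z = 5
Step 2: Res = lim d/dz [(z - 5)^2 * f(z)] as z -> 5
Step 3: (z - 5)^2 * f(z) = 5z - 8
Step 4: d/dz[5z - 8] = 5

5


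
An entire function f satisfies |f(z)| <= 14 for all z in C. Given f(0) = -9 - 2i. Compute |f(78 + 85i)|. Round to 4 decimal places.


Step 1: By Liouville's theorem, a bounded entire function is constant.
Step 2: f(z) = f(0) = -9 - 2i for all z.
Step 3: |f(w)| = |-9 - 2i| = sqrt(81 + 4)
Step 4: = 9.2195

9.2195


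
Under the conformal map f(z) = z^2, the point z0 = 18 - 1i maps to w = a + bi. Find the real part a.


Step 1: z0 = 18 - 1i
Step 2: z0^2 = 18^2 - (-1)^2 - 36i
Step 3: real part = 324 - 1 = 323

323


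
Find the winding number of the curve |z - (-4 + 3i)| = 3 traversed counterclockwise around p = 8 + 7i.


Step 1: Center c = (-4, 3), radius = 3
Step 2: |p - c|^2 = 12^2 + 4^2 = 160
Step 3: r^2 = 9
Step 4: |p-c| > r so winding number = 0

0


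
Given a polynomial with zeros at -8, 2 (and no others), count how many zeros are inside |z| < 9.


Step 1: Check each root:
  z = -8: |-8| = 8 < 9
  z = 2: |2| = 2 < 9
Step 2: Count = 2

2


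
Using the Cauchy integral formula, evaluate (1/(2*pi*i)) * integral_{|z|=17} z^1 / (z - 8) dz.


Step 1: f(z) = z^1, a = 8 is inside |z| = 17
Step 2: By Cauchy integral formula: (1/(2pi*i)) * integral = f(a)
Step 3: f(8) = 8^1 = 8

8


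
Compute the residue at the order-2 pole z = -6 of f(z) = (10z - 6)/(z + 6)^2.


Step 1: Pole of order 2 at z = -6
Step 2: Res = lim d/dz [(z + 6)^2 * f(z)] as z -> -6
Step 3: (z + 6)^2 * f(z) = 10z - 6
Step 4: d/dz[10z - 6] = 10

10


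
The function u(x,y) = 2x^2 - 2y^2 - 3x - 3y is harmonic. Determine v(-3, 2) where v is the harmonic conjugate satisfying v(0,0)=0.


Step 1: v_x = -u_y = 4y + 3
Step 2: v_y = u_x = 4x - 3
Step 3: v = 4xy + 3x - 3y + C
Step 4: v(0,0) = 0 => C = 0
Step 5: v(-3, 2) = -39

-39


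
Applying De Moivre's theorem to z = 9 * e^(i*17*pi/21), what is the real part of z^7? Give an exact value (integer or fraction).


Step 1: By De Moivre's theorem, z^7 = 9^7 * e^(i*7*17*pi/21) = 4782969 * (cos(17*pi/3) + i*sin(17*pi/3))
Step 2: |z|^7 = 9^7 = 4782969
Step 3: Reduce the angle mod 2*pi: 17*pi/3 - 4*pi = 5*pi/3
Step 4: cos(5*pi/3) = 1/2
Step 5: Re(z^7) = 4782969 * 1/2 = 4782969/2

4782969/2


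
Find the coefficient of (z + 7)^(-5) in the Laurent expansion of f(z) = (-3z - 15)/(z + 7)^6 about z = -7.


Step 1: Write the numerator in powers of (z + 7): -3z - 15 = -3(z + 7) + (-3*(-7) - 15) = -3(z + 7) + 6
Step 2: Divide by (z + 7)^6: f(z) = 6(z + 7)^(-6) - 3(z + 7)^(-5)
Step 3: This finite sum is the Laurent series of f about z = -7.
Step 4: Coefficient of (z + 7)^(-5) = coefficient of (z + 7) in the re-centred numerator = -3

-3


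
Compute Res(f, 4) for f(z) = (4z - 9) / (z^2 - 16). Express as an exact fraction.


Step 1: Q(z) = z^2 - 16 = (z - 4)(z + 4)
Step 2: Q'(z) = 2z
Step 3: Q'(4) = 8, P(4) = 7
Step 4: Res = P(4)/Q'(4) = 7/8 = 7/8

7/8


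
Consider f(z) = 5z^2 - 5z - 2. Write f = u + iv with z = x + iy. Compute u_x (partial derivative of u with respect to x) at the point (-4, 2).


Step 1: f(z) = 5(x+iy)^2 - 5(x+iy) - 2
Step 2: u = 5(x^2 - y^2) - 5x - 2
Step 3: u_x = 10x - 5
Step 4: At (-4, 2): u_x = -40 - 5 = -45

-45


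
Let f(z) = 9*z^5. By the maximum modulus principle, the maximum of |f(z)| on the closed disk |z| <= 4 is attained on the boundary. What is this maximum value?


Step 1: On |z| = 4, |f(z)| = 9 * |z|^5 = 9 * 4^5
Step 2: By maximum modulus principle, maximum is on boundary.
Step 3: Maximum = 9 * 1024 = 9216

9216


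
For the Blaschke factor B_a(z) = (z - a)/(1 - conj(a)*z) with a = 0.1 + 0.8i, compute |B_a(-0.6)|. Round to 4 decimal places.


Step 1: Numerator z0 - a = -0.6 - (0.1 + 0.8i) = -0.7 - 0.8i
Step 2: Denominator 1 - conj(a)*z0 = 1 - (0.1 - 0.8i)*(-0.6) = 1.06 - 0.48i
Step 3: |z0 - a|^2 = (-0.7)^2 + (-0.8)^2 = 1.13; |1 - conj(a)*z0|^2 = 1.06^2 + (-0.48)^2 = 1.354
Step 4: |B_a(-0.6)| = sqrt(1.13 / 1.354) = sqrt(0.834564)
Step 5: = 0.9135

0.9135


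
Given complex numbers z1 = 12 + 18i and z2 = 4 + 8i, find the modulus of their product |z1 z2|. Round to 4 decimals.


Step 1: |z1| = sqrt(12^2 + 18^2) = sqrt(468)
Step 2: |z2| = sqrt(4^2 + 8^2) = sqrt(80)
Step 3: |z1*z2| = |z1|*|z2| = sqrt(468) * sqrt(80) = sqrt(468 * 80) = sqrt(37440)
Step 4: = 193.4942

193.4942


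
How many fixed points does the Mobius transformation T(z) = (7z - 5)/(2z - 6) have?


Step 1: Fixed points satisfy T(z) = z
Step 2: 2z^2 - 13z + 5 = 0
Step 3: Discriminant = (-13)^2 - 4*2*5 = 129
Step 4: Number of fixed points = 2

2


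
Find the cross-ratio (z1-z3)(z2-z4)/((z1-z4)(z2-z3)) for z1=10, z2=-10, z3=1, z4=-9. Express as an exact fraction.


Step 1: (z1-z3)(z2-z4) = 9 * (-1) = -9
Step 2: (z1-z4)(z2-z3) = 19 * (-11) = -209
Step 3: Cross-ratio = 9/209 = 9/209

9/209


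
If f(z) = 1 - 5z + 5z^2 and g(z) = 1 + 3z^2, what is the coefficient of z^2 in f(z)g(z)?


Step 1: z^2 term in f*g comes from: (1)*(3z^2) + (-5z)*(0) + (5z^2)*(1)
Step 2: = 3 + 0 + 5
Step 3: = 8

8


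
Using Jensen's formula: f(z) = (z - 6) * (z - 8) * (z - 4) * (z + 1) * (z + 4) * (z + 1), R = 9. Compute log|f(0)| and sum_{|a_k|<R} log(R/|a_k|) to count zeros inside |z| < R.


Jensen's formula: (1/2pi)*integral log|f(Re^it)|dt = log|f(0)| + sum_{|a_k|<R} log(R/|a_k|)
Step 1: f(0) = (-6) * (-8) * (-4) * 1 * 4 * 1 = -768
Step 2: log|f(0)| = log|6| + log|8| + log|4| + log|-1| + log|-4| + log|-1| = 6.6438
Step 3: Zeros inside |z| < 9: 6, 8, 4, -1, -4, -1
Step 4: Jensen sum = log(9/6) + log(9/8) + log(9/4) + log(9/1) + log(9/4) + log(9/1) = 6.5396
Step 5: n(R) = number of terms in the Jensen sum = count of zeros inside |z| < 9 = 6

6


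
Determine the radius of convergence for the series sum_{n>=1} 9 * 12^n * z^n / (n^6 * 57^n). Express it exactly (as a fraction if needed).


Step 1: General term a_n = 9 * 12^n / (n^6 * 57^n)
Step 2: By the root test, |a_n|^(1/n) = 9^(1/n) * 12 / (n^(6/n) * 57) -> 12/57 as n -> infinity (since 9^(1/n) -> 1 and n^(6/n) -> 1)
Step 3: R = 1/lim|a_n|^(1/n) = 57/12 = 19/4

19/4


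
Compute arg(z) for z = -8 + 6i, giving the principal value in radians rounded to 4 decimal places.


Step 1: z = -8 + 6i
Step 2: arg(z) = atan2(6, -8)
Step 3: arg(z) = 2.4981

2.4981


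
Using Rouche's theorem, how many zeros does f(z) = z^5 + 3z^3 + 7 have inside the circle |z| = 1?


Step 1: On |z| = 1 the three terms have sizes |z^5| = 1^5 = 1, |3z^3| = 3*1^3 = 3, |7| = 7
Step 2: The dominant term is g(z) = 7; let h(z) = z^5 + 3z^3 so f = g + h
Step 3: On |z| = 1: |g| = 7 and |h| <= 1 + 3 = 4
Step 4: Since 7 > 4, |h| < |g| on |z| = 1, so by Rouche f has the same number of zeros as g inside |z| < 1
Step 5: g(z) = 7 is a nonzero constant with no zeros inside |z| < 1. Answer = 0

0


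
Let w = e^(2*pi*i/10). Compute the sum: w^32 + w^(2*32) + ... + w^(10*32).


Step 1: The sum sum_{j=1}^{n} w^(k*j) equals n if n | k, else 0.
Step 2: Here n = 10, k = 32
Step 3: Does n divide k? 10 | 32 -> False
Step 4: Sum = 0

0


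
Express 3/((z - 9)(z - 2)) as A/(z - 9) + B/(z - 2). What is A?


Step 1: Multiply both sides by (z - 9) and set z = 9
Step 2: A = 3 / (9 - 2)
Step 3: A = 3 / 7
Step 4: A = 3/7

3/7


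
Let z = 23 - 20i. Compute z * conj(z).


Step 1: conj(z) = 23 + 20i
Step 2: z * conj(z) = 23^2 + (-20)^2
Step 3: = 529 + 400 = 929

929


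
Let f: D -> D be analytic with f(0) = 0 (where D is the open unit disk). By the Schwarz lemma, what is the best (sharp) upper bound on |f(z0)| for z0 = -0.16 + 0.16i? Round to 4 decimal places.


Step 1: Schwarz lemma: if f: D -> D is analytic with f(0) = 0, then |f(z)| <= |z| for all z in D, and this is sharp (f(z) = z).
Step 2: |z0|^2 = (-0.16)^2 + 0.16^2 = 0.0512
Step 3: |z0| = sqrt(0.0512) = 0.226274
Step 4: Best bound = |z0| = 0.2263

0.2263


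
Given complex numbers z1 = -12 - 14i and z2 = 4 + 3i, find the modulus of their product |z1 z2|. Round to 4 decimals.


Step 1: |z1| = sqrt((-12)^2 + (-14)^2) = sqrt(340)
Step 2: |z2| = sqrt(4^2 + 3^2) = sqrt(25)
Step 3: |z1*z2| = |z1|*|z2| = sqrt(340) * sqrt(25) = sqrt(340 * 25) = sqrt(8500)
Step 4: = 92.1954

92.1954


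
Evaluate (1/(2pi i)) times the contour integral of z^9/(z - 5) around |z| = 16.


Step 1: f(z) = z^9, a = 5 is inside |z| = 16
Step 2: By Cauchy integral formula: (1/(2pi*i)) * integral = f(a)
Step 3: f(5) = 5^9 = 1953125

1953125


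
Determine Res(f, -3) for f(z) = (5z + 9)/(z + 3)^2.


Step 1: Pole of order 2 at z = -3
Step 2: Res = lim d/dz [(z + 3)^2 * f(z)] as z -> -3
Step 3: (z + 3)^2 * f(z) = 5z + 9
Step 4: d/dz[5z + 9] = 5

5


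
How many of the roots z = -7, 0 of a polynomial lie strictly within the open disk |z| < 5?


Step 1: Check each root:
  z = -7: |-7| = 7 >= 5
  z = 0: |0| = 0 < 5
Step 2: Count = 1

1


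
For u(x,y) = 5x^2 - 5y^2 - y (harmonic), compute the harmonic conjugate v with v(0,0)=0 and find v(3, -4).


Step 1: v_x = -u_y = 10y + 1
Step 2: v_y = u_x = 10x + 0
Step 3: v = 10xy + x + C
Step 4: v(0,0) = 0 => C = 0
Step 5: v(3, -4) = -117

-117


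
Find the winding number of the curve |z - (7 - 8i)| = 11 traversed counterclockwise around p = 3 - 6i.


Step 1: Center c = (7, -8), radius = 11
Step 2: |p - c|^2 = (-4)^2 + 2^2 = 20
Step 3: r^2 = 121
Step 4: |p-c| < r so winding number = 1

1


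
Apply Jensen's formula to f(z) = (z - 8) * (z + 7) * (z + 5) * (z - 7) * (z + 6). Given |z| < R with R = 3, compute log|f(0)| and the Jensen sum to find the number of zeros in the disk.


Jensen's formula: (1/2pi)*integral log|f(Re^it)|dt = log|f(0)| + sum_{|a_k|<R} log(R/|a_k|)
Step 1: f(0) = (-8) * 7 * 5 * (-7) * 6 = 11760
Step 2: log|f(0)| = log|8| + log|-7| + log|-5| + log|7| + log|-6| = 9.3725
Step 3: Zeros inside |z| < 3: none
Step 4: Jensen sum = (empty sum) = 0
Step 5: n(R) = number of terms in the Jensen sum = count of zeros inside |z| < 3 = 0

0


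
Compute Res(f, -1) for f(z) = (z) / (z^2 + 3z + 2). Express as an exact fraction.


Step 1: Q(z) = z^2 + 3z + 2 = (z + 1)(z + 2)
Step 2: Q'(z) = 2z + 3
Step 3: Q'(-1) = 1, P(-1) = -1
Step 4: Res = P(-1)/Q'(-1) = -1/1 = -1

-1


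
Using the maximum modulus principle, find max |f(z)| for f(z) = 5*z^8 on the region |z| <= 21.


Step 1: On |z| = 21, |f(z)| = 5 * |z|^8 = 5 * 21^8
Step 2: By maximum modulus principle, maximum is on boundary.
Step 3: Maximum = 5 * 37822859361 = 189114296805

189114296805


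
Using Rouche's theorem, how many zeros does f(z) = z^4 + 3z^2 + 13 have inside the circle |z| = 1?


Step 1: On |z| = 1 the three terms have sizes |z^4| = 1^4 = 1, |3z^2| = 3*1^2 = 3, |13| = 13
Step 2: The dominant term is g(z) = 13; let h(z) = z^4 + 3z^2 so f = g + h
Step 3: On |z| = 1: |g| = 13 and |h| <= 1 + 3 = 4
Step 4: Since 13 > 4, |h| < |g| on |z| = 1, so by Rouche f has the same number of zeros as g inside |z| < 1
Step 5: g(z) = 13 is a nonzero constant with no zeros inside |z| < 1. Answer = 0

0


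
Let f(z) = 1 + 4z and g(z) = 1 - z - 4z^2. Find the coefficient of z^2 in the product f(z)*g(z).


Step 1: z^2 term in f*g comes from: (1)*(-4z^2) + (4z)*(-z) + (0)*(1)
Step 2: = -4 - 4 + 0
Step 3: = -8

-8


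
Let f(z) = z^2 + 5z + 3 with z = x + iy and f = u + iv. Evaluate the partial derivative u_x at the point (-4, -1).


Step 1: f(z) = (x+iy)^2 + 5(x+iy) + 3
Step 2: u = (x^2 - y^2) + 5x + 3
Step 3: u_x = 2x + 5
Step 4: At (-4, -1): u_x = -8 + 5 = -3

-3


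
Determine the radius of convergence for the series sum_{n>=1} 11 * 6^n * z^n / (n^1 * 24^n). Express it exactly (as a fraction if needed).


Step 1: General term a_n = 11 * 6^n / (n^1 * 24^n)
Step 2: By the root test, |a_n|^(1/n) = 11^(1/n) * 6 / (n^(1/n) * 24) -> 6/24 as n -> infinity (since 11^(1/n) -> 1 and n^(1/n) -> 1)
Step 3: R = 1/lim|a_n|^(1/n) = 24/6 = 4

4


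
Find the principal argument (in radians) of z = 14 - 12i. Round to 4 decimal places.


Step 1: z = 14 - 12i
Step 2: arg(z) = atan2(-12, 14)
Step 3: arg(z) = -0.7086

-0.7086


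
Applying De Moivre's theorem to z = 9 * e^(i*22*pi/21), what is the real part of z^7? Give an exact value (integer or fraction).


Step 1: By De Moivre's theorem, z^7 = 9^7 * e^(i*7*22*pi/21) = 4782969 * (cos(22*pi/3) + i*sin(22*pi/3))
Step 2: |z|^7 = 9^7 = 4782969
Step 3: Reduce the angle mod 2*pi: 22*pi/3 - 6*pi = 4*pi/3
Step 4: cos(4*pi/3) = -1/2
Step 5: Re(z^7) = 4782969 * (-1/2) = -4782969/2

-4782969/2


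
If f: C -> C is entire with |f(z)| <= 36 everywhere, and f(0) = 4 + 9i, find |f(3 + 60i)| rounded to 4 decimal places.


Step 1: By Liouville's theorem, a bounded entire function is constant.
Step 2: f(z) = f(0) = 4 + 9i for all z.
Step 3: |f(w)| = |4 + 9i| = sqrt(16 + 81)
Step 4: = 9.8489

9.8489


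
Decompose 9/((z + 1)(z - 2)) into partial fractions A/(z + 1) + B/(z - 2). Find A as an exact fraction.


Step 1: Multiply both sides by (z + 1) and set z = -1
Step 2: A = 9 / (-1 - 2)
Step 3: A = 9 / (-3)
Step 4: A = -3

-3


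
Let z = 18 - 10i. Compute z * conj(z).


Step 1: conj(z) = 18 + 10i
Step 2: z * conj(z) = 18^2 + (-10)^2
Step 3: = 324 + 100 = 424

424


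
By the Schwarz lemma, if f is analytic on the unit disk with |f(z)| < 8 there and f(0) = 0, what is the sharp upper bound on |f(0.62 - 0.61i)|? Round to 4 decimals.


Step 1: g = f/8 maps D -> D with g(0) = 0, so by the Schwarz lemma |g(z)| <= |z|, i.e. |f(z)| <= 8|z|; this is sharp (f(z) = 8z).
Step 2: |z0|^2 = 0.62^2 + (-0.61)^2 = 0.7565
Step 3: |z0| = sqrt(0.7565) = 0.86977
Step 4: Best bound = 8 * |z0| = 8 * 0.86977 = 6.9582

6.9582


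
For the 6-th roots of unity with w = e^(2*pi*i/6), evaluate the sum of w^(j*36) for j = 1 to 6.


Step 1: The sum sum_{j=1}^{n} w^(k*j) equals n if n | k, else 0.
Step 2: Here n = 6, k = 36
Step 3: Does n divide k? 6 | 36 -> True
Step 4: Sum = 6

6


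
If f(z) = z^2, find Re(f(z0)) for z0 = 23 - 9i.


Step 1: z0 = 23 - 9i
Step 2: z0^2 = 23^2 - (-9)^2 - 414i
Step 3: real part = 529 - 81 = 448

448


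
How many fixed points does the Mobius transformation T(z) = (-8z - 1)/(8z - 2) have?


Step 1: Fixed points satisfy T(z) = z
Step 2: 8z^2 + 6z + 1 = 0
Step 3: Discriminant = 6^2 - 4*8*1 = 4
Step 4: Number of fixed points = 2

2


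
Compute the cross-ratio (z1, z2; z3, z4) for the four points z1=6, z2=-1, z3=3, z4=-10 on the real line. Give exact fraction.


Step 1: (z1-z3)(z2-z4) = 3 * 9 = 27
Step 2: (z1-z4)(z2-z3) = 16 * (-4) = -64
Step 3: Cross-ratio = -27/64 = -27/64

-27/64


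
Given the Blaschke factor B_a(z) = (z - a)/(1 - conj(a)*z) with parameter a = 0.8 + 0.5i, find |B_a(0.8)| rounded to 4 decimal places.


Step 1: Numerator z0 - a = 0.8 - (0.8 + 0.5i) = 0 - 0.5i
Step 2: Denominator 1 - conj(a)*z0 = 1 - (0.8 - 0.5i)*0.8 = 0.36 + 0.4i
Step 3: |z0 - a|^2 = 0^2 + (-0.5)^2 = 0.25; |1 - conj(a)*z0|^2 = 0.36^2 + 0.4^2 = 0.2896
Step 4: |B_a(0.8)| = sqrt(0.25 / 0.2896) = sqrt(0.86326)
Step 5: = 0.9291

0.9291


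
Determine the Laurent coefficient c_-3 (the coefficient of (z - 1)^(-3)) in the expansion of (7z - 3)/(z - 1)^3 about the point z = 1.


Step 1: Write the numerator in powers of (z - 1): 7z - 3 = 7(z - 1) + (7*1 - 3) = 7(z - 1) + 4
Step 2: Divide by (z - 1)^3: f(z) = 4(z - 1)^(-3) + 7(z - 1)^(-2)
Step 3: This finite sum is the Laurent series of f about z = 1.
Step 4: Coefficient of (z - 1)^(-3) = 7*1 - 3 = 4

4


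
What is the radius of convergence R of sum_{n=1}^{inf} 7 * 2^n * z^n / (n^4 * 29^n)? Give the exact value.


Step 1: General term a_n = 7 * 2^n / (n^4 * 29^n)
Step 2: By the root test, |a_n|^(1/n) = 7^(1/n) * 2 / (n^(4/n) * 29) -> 2/29 as n -> infinity (since 7^(1/n) -> 1 and n^(4/n) -> 1)
Step 3: R = 1/lim|a_n|^(1/n) = 29/2

29/2


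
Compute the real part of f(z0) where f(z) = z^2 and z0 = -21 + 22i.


Step 1: z0 = -21 + 22i
Step 2: z0^2 = (-21)^2 - 22^2 - 924i
Step 3: real part = 441 - 484 = -43

-43


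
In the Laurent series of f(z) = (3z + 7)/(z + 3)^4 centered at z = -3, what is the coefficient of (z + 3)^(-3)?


Step 1: Write the numerator in powers of (z + 3): 3z + 7 = 3(z + 3) + (3*(-3) + 7) = 3(z + 3) - 2
Step 2: Divide by (z + 3)^4: f(z) = -2(z + 3)^(-4) + 3(z + 3)^(-3)
Step 3: This finite sum is the Laurent series of f about z = -3.
Step 4: Coefficient of (z + 3)^(-3) = coefficient of (z + 3) in the re-centred numerator = 3

3


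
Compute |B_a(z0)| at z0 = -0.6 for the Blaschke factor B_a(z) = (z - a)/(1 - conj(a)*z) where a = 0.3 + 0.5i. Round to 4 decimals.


Step 1: Numerator z0 - a = -0.6 - (0.3 + 0.5i) = -0.9 - 0.5i
Step 2: Denominator 1 - conj(a)*z0 = 1 - (0.3 - 0.5i)*(-0.6) = 1.18 - 0.3i
Step 3: |z0 - a|^2 = (-0.9)^2 + (-0.5)^2 = 1.06; |1 - conj(a)*z0|^2 = 1.18^2 + (-0.3)^2 = 1.4824
Step 4: |B_a(-0.6)| = sqrt(1.06 / 1.4824) = sqrt(0.715057)
Step 5: = 0.8456

0.8456


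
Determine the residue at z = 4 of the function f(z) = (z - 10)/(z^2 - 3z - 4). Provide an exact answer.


Step 1: Q(z) = z^2 - 3z - 4 = (z - 4)(z + 1)
Step 2: Q'(z) = 2z - 3
Step 3: Q'(4) = 5, P(4) = -6
Step 4: Res = P(4)/Q'(4) = -6/5 = -6/5

-6/5


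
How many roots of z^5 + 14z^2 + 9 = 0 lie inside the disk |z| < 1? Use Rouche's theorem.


Step 1: On |z| = 1 the three terms have sizes |z^5| = 1^5 = 1, |14z^2| = 14*1^2 = 14, |9| = 9
Step 2: The dominant term is g(z) = 14z^2; let h(z) = z^5 + 9 so f = g + h
Step 3: On |z| = 1: |g| = 14 and |h| <= 1 + 9 = 10
Step 4: Since 14 > 10, |h| < |g| on |z| = 1, so by Rouche f has the same number of zeros as g inside |z| < 1
Step 5: g(z) = 14z^2 has 2 zeros (at the origin, multiplicity 2) inside |z| < 1. Answer = 2

2


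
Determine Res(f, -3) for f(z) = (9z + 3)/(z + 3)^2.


Step 1: Pole of order 2 at z = -3
Step 2: Res = lim d/dz [(z + 3)^2 * f(z)] as z -> -3
Step 3: (z + 3)^2 * f(z) = 9z + 3
Step 4: d/dz[9z + 3] = 9

9


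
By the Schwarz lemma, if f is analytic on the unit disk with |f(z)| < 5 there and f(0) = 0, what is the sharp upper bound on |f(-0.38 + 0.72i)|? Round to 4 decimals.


Step 1: g = f/5 maps D -> D with g(0) = 0, so by the Schwarz lemma |g(z)| <= |z|, i.e. |f(z)| <= 5|z|; this is sharp (f(z) = 5z).
Step 2: |z0|^2 = (-0.38)^2 + 0.72^2 = 0.6628
Step 3: |z0| = sqrt(0.6628) = 0.814125
Step 4: Best bound = 5 * |z0| = 5 * 0.814125 = 4.0706

4.0706


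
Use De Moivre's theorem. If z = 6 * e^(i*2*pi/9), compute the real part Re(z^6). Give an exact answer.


Step 1: By De Moivre's theorem, z^6 = 6^6 * e^(i*6*2*pi/9) = 46656 * (cos(4*pi/3) + i*sin(4*pi/3))
Step 2: |z|^6 = 6^6 = 46656
Step 3: The angle 4*pi/3 already lies in [0, 2*pi)
Step 4: cos(4*pi/3) = -1/2
Step 5: Re(z^6) = 46656 * (-1/2) = -23328

-23328


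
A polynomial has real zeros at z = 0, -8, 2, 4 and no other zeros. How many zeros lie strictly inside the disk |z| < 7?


Step 1: Check each root:
  z = 0: |0| = 0 < 7
  z = -8: |-8| = 8 >= 7
  z = 2: |2| = 2 < 7
  z = 4: |4| = 4 < 7
Step 2: Count = 3

3


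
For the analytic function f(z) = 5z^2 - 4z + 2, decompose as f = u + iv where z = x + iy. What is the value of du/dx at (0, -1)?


Step 1: f(z) = 5(x+iy)^2 - 4(x+iy) + 2
Step 2: u = 5(x^2 - y^2) - 4x + 2
Step 3: u_x = 10x - 4
Step 4: At (0, -1): u_x = 0 - 4 = -4

-4


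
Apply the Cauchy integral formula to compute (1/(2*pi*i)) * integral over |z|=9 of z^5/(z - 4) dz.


Step 1: f(z) = z^5, a = 4 is inside |z| = 9
Step 2: By Cauchy integral formula: (1/(2pi*i)) * integral = f(a)
Step 3: f(4) = 4^5 = 1024

1024
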